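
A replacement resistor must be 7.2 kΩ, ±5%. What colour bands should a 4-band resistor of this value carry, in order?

violet, red, red, gold

7200 Ω = 72 × 10^2.
7 → violet
2 → red
Multiplier 10^2 → red.
±5% tolerance → gold.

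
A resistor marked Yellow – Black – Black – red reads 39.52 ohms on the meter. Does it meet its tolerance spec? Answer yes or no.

yes

Yellow → 4 (first significant figure)
Black → 0 (second significant figure)
Black → ×1 multiplier
Red → ±2% tolerance
40 × 1 = 40 Ω
Allowed range: 39.2 Ω to 40.8 Ω.
39.52 ohms lies inside that range.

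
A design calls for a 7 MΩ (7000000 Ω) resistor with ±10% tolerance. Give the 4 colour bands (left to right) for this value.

7000000 Ω = 70 × 10^5.
7 → violet
0 → black
Multiplier 10^5 → green.
±10% tolerance → silver.

violet, black, green, silver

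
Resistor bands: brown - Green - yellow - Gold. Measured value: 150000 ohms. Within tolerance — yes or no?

yes

Brown → 1 (first significant figure)
Green → 5 (second significant figure)
Yellow → ×10^4 multiplier
Gold → ±5% tolerance
15 × 10000 = 150000 Ω
Allowed range: 142500 Ω to 157500 Ω.
150000 ohms lies inside that range.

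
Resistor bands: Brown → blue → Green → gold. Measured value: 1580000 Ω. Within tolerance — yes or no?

Brown → 1 (first significant figure)
Blue → 6 (second significant figure)
Green → ×10^5 multiplier
Gold → ±5% tolerance
16 × 100000 = 1600000 Ω
Allowed range: 1520000 Ω to 1680000 Ω.
1580000 Ω lies inside that range.

yes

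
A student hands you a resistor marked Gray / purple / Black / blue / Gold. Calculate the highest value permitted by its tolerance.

Grey → 8 (first significant figure)
Violet → 7 (second significant figure)
Black → 0 (third significant figure)
Blue → ×10^6 multiplier
Gold → ±5% tolerance
870 × 1000000 = 870000000 Ω
Highest = 870000000 × (1 + 5/100) = 913500000 Ω.

913500000 Ω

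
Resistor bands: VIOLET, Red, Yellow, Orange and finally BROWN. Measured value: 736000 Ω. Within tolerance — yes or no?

Violet → 7 (first significant figure)
Red → 2 (second significant figure)
Yellow → 4 (third significant figure)
Orange → ×10^3 multiplier
Brown → ±1% tolerance
724 × 1000 = 724000 Ω
Allowed range: 716760 Ω to 731240 Ω.
736000 Ω lies outside that range.

no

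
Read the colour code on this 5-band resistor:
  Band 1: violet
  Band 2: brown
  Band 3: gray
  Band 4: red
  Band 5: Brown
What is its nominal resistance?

71800 Ω

Violet → 7 (first significant figure)
Brown → 1 (second significant figure)
Grey → 8 (third significant figure)
Red → ×10^2 multiplier
718 × 100 = 71800 Ω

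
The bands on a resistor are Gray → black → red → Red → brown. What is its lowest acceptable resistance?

Grey → 8 (first significant figure)
Black → 0 (second significant figure)
Red → 2 (third significant figure)
Red → ×10^2 multiplier
Brown → ±1% tolerance
802 × 100 = 80200 Ω
Lowest = 80200 × (1 − 1/100) = 79398 Ω.

79398 Ω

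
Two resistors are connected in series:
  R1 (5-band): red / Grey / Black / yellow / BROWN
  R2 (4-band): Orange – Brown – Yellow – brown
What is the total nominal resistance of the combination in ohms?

3110000 Ω

R1: red, grey, black → 280; yellow ×10^4 → 2800000 Ω.
R2: orange, brown → 31; yellow ×10^4 → 310000 Ω.
Series: 2800000 + 310000 = 3110000 Ω.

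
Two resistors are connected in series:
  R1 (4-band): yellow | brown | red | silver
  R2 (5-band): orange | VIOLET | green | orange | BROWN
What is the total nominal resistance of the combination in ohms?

R1: yellow, brown → 41; red ×10^2 → 4100 Ω.
R2: orange, violet, green → 375; orange ×10^3 → 375000 Ω.
Series: 4100 + 375000 = 379100 Ω.

379100 Ω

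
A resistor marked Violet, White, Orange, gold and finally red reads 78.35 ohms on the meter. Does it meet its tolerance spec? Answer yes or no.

Violet → 7 (first significant figure)
White → 9 (second significant figure)
Orange → 3 (third significant figure)
Gold → ×0.1 multiplier
Red → ±2% tolerance
793 × 0.1 = 79.3 Ω
Allowed range: 77.714 Ω to 80.886 Ω.
78.35 ohms lies inside that range.

yes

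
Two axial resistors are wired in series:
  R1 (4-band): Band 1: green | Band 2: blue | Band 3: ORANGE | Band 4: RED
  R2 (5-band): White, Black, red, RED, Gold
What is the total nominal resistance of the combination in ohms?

R1: green, blue → 56; orange ×10^3 → 56000 Ω.
R2: white, black, red → 902; red ×10^2 → 90200 Ω.
Series: 56000 + 90200 = 146200 Ω.

146200 Ω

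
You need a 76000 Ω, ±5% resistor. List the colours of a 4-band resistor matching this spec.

violet, blue, orange, gold

76000 Ω = 76 × 10^3.
7 → violet
6 → blue
Multiplier 10^3 → orange.
±5% tolerance → gold.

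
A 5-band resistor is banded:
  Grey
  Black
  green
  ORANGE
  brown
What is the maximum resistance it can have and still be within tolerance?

Grey → 8 (first significant figure)
Black → 0 (second significant figure)
Green → 5 (third significant figure)
Orange → ×10^3 multiplier
Brown → ±1% tolerance
805 × 1000 = 805000 Ω
Maximum = 805000 × (1 + 1/100) = 813050 Ω.

813050 Ω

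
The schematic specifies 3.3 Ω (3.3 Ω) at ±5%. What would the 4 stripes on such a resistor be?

orange, orange, gold, gold

3.3 Ω = 33 × 10^-1.
3 → orange
3 → orange
Multiplier 10^-1 → gold.
±5% tolerance → gold.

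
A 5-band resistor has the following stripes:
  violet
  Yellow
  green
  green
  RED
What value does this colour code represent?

Violet → 7 (first significant figure)
Yellow → 4 (second significant figure)
Green → 5 (third significant figure)
Green → ×10^5 multiplier
745 × 100000 = 74500000 Ω

74500000 Ω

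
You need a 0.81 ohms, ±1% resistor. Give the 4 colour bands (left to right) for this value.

0.81 Ω = 81 × 10^-2.
8 → grey
1 → brown
Multiplier 10^-2 → silver.
±1% tolerance → brown.

grey, brown, silver, brown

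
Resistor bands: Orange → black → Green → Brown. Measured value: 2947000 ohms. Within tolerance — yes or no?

no

Orange → 3 (first significant figure)
Black → 0 (second significant figure)
Green → ×10^5 multiplier
Brown → ±1% tolerance
30 × 100000 = 3000000 Ω
Allowed range: 2970000 Ω to 3030000 Ω.
2947000 ohms lies outside that range.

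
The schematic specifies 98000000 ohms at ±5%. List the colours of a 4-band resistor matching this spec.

98000000 Ω = 98 × 10^6.
9 → white
8 → grey
Multiplier 10^6 → blue.
±5% tolerance → gold.

white, grey, blue, gold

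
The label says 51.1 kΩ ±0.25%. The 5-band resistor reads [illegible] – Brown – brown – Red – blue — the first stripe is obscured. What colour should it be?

green

51100 Ω = 511 × 10^2.
The first band gives digit 5 of the significand, and 5 is green.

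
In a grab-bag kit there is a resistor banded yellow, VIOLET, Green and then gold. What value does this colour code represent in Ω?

4700000 Ω

Yellow → 4 (first significant figure)
Violet → 7 (second significant figure)
Green → ×10^5 multiplier
47 × 100000 = 4700000 Ω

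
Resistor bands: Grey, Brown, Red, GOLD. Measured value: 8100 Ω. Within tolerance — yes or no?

yes

Grey → 8 (first significant figure)
Brown → 1 (second significant figure)
Red → ×10^2 multiplier
Gold → ±5% tolerance
81 × 100 = 8100 Ω
Allowed range: 7695 Ω to 8505 Ω.
8100 Ω lies inside that range.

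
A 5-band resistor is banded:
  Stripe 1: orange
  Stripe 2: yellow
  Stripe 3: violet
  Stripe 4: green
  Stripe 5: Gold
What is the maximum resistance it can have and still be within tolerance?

36435000 Ω

Orange → 3 (first significant figure)
Yellow → 4 (second significant figure)
Violet → 7 (third significant figure)
Green → ×10^5 multiplier
Gold → ±5% tolerance
347 × 100000 = 34700000 Ω
Maximum = 34700000 × (1 + 5/100) = 36435000 Ω.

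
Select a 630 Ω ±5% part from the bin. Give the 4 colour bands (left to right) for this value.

blue, orange, brown, gold

630 Ω = 63 × 10^1.
6 → blue
3 → orange
Multiplier 10^1 → brown.
±5% tolerance → gold.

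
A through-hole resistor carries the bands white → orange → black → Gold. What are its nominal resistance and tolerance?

White → 9 (first significant figure)
Orange → 3 (second significant figure)
Black → ×1 multiplier
Gold → ±5% tolerance
93 × 1 = 93 Ω

93 Ω ±5%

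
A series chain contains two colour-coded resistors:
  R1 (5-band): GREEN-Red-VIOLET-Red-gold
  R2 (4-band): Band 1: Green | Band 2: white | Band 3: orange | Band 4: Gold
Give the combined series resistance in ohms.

R1: green, red, violet → 527; red ×10^2 → 52700 Ω.
R2: green, white → 59; orange ×10^3 → 59000 Ω.
Series: 52700 + 59000 = 111700 Ω.

111700 Ω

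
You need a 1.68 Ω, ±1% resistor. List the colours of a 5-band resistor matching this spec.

brown, blue, grey, silver, brown

1.68 Ω = 168 × 10^-2.
1 → brown
6 → blue
8 → grey
Multiplier 10^-2 → silver.
±1% tolerance → brown.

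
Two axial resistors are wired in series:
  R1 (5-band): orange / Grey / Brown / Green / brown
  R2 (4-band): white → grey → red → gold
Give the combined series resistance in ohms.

38109800 Ω

R1: orange, grey, brown → 381; green ×10^5 → 38100000 Ω.
R2: white, grey → 98; red ×10^2 → 9800 Ω.
Series: 38100000 + 9800 = 38109800 Ω.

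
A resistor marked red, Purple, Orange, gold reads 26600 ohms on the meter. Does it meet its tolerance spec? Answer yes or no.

Red → 2 (first significant figure)
Violet → 7 (second significant figure)
Orange → ×10^3 multiplier
Gold → ±5% tolerance
27 × 1000 = 27000 Ω
Allowed range: 25650 Ω to 28350 Ω.
26600 ohms lies inside that range.

yes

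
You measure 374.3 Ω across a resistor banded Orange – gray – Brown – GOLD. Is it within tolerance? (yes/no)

yes

Orange → 3 (first significant figure)
Grey → 8 (second significant figure)
Brown → ×10 multiplier
Gold → ±5% tolerance
38 × 10 = 380 Ω
Allowed range: 361 Ω to 399 Ω.
374.3 Ω lies inside that range.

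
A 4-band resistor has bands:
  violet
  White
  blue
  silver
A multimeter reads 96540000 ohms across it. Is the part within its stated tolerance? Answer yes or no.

no

Violet → 7 (first significant figure)
White → 9 (second significant figure)
Blue → ×10^6 multiplier
Silver → ±10% tolerance
79 × 1000000 = 79000000 Ω
Allowed range: 71100000 Ω to 86900000 Ω.
96540000 ohms lies outside that range.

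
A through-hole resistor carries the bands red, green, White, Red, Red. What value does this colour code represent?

Red → 2 (first significant figure)
Green → 5 (second significant figure)
White → 9 (third significant figure)
Red → ×10^2 multiplier
259 × 100 = 25900 Ω

25900 Ω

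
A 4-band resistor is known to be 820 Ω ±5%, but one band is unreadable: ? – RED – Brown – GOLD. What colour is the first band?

grey

820 Ω = 82 × 10^1.
The first band gives digit 8 of the significand, and 8 is grey.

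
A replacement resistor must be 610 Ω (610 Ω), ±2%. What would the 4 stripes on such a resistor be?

610 Ω = 61 × 10^1.
6 → blue
1 → brown
Multiplier 10^1 → brown.
±2% tolerance → red.

blue, brown, brown, red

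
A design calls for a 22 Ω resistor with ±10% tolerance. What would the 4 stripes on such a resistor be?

22 Ω = 22 × 10^0.
2 → red
2 → red
Multiplier 10^0 → black.
±10% tolerance → silver.

red, red, black, silver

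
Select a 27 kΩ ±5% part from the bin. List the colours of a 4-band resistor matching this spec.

27000 Ω = 27 × 10^3.
2 → red
7 → violet
Multiplier 10^3 → orange.
±5% tolerance → gold.

red, violet, orange, gold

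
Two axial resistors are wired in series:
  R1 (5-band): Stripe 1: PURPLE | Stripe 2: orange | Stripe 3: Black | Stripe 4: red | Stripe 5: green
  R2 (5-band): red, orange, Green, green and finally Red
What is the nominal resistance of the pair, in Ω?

R1: violet, orange, black → 730; red ×10^2 → 73000 Ω.
R2: red, orange, green → 235; green ×10^5 → 23500000 Ω.
Series: 73000 + 23500000 = 23573000 Ω.

23573000 Ω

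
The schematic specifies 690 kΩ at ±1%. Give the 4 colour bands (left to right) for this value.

690000 Ω = 69 × 10^4.
6 → blue
9 → white
Multiplier 10^4 → yellow.
±1% tolerance → brown.

blue, white, yellow, brown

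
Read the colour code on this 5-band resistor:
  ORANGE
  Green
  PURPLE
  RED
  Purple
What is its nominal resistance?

Orange → 3 (first significant figure)
Green → 5 (second significant figure)
Violet → 7 (third significant figure)
Red → ×10^2 multiplier
357 × 100 = 35700 Ω

35700 Ω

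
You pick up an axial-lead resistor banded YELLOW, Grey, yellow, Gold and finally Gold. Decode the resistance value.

Yellow → 4 (first significant figure)
Grey → 8 (second significant figure)
Yellow → 4 (third significant figure)
Gold → ×0.1 multiplier
484 × 0.1 = 48.4 Ω

48.4 Ω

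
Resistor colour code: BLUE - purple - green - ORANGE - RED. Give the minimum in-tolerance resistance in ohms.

661500 Ω

Blue → 6 (first significant figure)
Violet → 7 (second significant figure)
Green → 5 (third significant figure)
Orange → ×10^3 multiplier
Red → ±2% tolerance
675 × 1000 = 675000 Ω
Minimum = 675000 × (1 − 2/100) = 661500 Ω.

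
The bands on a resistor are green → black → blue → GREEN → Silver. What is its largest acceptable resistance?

Green → 5 (first significant figure)
Black → 0 (second significant figure)
Blue → 6 (third significant figure)
Green → ×10^5 multiplier
Silver → ±10% tolerance
506 × 100000 = 50600000 Ω
Largest = 50600000 × (1 + 10/100) = 55660000 Ω.

55660000 Ω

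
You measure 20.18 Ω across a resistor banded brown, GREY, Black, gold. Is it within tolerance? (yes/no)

Brown → 1 (first significant figure)
Grey → 8 (second significant figure)
Black → ×1 multiplier
Gold → ±5% tolerance
18 × 1 = 18 Ω
Allowed range: 17.1 Ω to 18.9 Ω.
20.18 Ω lies outside that range.

no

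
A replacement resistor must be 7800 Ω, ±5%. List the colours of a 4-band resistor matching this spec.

7800 Ω = 78 × 10^2.
7 → violet
8 → grey
Multiplier 10^2 → red.
±5% tolerance → gold.

violet, grey, red, gold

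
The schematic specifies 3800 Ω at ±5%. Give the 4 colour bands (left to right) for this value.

orange, grey, red, gold

3800 Ω = 38 × 10^2.
3 → orange
8 → grey
Multiplier 10^2 → red.
±5% tolerance → gold.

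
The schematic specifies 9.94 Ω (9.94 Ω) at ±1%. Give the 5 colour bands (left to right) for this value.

9.94 Ω = 994 × 10^-2.
9 → white
9 → white
4 → yellow
Multiplier 10^-2 → silver.
±1% tolerance → brown.

white, white, yellow, silver, brown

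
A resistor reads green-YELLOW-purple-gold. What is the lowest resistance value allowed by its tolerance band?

Green → 5 (first significant figure)
Yellow → 4 (second significant figure)
Violet → ×10^7 multiplier
Gold → ±5% tolerance
54 × 10000000 = 540000000 Ω
Lowest = 540000000 × (1 − 5/100) = 513000000 Ω.

513000000 Ω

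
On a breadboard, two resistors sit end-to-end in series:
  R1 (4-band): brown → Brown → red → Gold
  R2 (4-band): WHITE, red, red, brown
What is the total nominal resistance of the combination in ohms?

10300 Ω

R1: brown, brown → 11; red ×10^2 → 1100 Ω.
R2: white, red → 92; red ×10^2 → 9200 Ω.
Series: 1100 + 9200 = 10300 Ω.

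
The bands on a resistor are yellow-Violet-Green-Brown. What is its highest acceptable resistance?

4747000 Ω

Yellow → 4 (first significant figure)
Violet → 7 (second significant figure)
Green → ×10^5 multiplier
Brown → ±1% tolerance
47 × 100000 = 4700000 Ω
Highest = 4700000 × (1 + 1/100) = 4747000 Ω.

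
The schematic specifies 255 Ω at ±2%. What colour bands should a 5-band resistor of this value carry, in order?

255 Ω = 255 × 10^0.
2 → red
5 → green
5 → green
Multiplier 10^0 → black.
±2% tolerance → red.

red, green, green, black, red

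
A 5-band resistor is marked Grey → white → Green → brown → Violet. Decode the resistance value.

8950 Ω

Grey → 8 (first significant figure)
White → 9 (second significant figure)
Green → 5 (third significant figure)
Brown → ×10 multiplier
895 × 10 = 8950 Ω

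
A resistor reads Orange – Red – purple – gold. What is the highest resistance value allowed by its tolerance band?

Orange → 3 (first significant figure)
Red → 2 (second significant figure)
Violet → ×10^7 multiplier
Gold → ±5% tolerance
32 × 10000000 = 320000000 Ω
Highest = 320000000 × (1 + 5/100) = 336000000 Ω.

336000000 Ω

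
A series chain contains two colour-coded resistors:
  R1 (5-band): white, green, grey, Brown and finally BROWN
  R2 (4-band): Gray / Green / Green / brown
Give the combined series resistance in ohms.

R1: white, green, grey → 958; brown ×10 → 9580 Ω.
R2: grey, green → 85; green ×10^5 → 8500000 Ω.
Series: 9580 + 8500000 = 8509580 Ω.

8509580 Ω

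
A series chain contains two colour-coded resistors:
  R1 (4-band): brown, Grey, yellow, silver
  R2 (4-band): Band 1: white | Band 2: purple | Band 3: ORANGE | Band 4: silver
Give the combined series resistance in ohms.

277000 Ω

R1: brown, grey → 18; yellow ×10^4 → 180000 Ω.
R2: white, violet → 97; orange ×10^3 → 97000 Ω.
Series: 180000 + 97000 = 277000 Ω.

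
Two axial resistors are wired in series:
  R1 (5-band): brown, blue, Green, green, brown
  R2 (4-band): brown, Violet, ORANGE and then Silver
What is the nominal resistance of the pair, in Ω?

R1: brown, blue, green → 165; green ×10^5 → 16500000 Ω.
R2: brown, violet → 17; orange ×10^3 → 17000 Ω.
Series: 16500000 + 17000 = 16517000 Ω.

16517000 Ω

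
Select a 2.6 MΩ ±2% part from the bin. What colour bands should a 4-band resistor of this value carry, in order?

red, blue, green, red

2600000 Ω = 26 × 10^5.
2 → red
6 → blue
Multiplier 10^5 → green.
±2% tolerance → red.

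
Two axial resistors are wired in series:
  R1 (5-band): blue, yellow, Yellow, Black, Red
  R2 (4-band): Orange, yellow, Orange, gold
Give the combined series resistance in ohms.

34644 Ω

R1: blue, yellow, yellow → 644; black ×1 → 644 Ω.
R2: orange, yellow → 34; orange ×10^3 → 34000 Ω.
Series: 644 + 34000 = 34644 Ω.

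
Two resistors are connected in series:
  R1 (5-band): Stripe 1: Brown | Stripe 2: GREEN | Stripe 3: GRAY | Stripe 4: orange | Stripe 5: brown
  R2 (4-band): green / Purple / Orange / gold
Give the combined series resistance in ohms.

R1: brown, green, grey → 158; orange ×10^3 → 158000 Ω.
R2: green, violet → 57; orange ×10^3 → 57000 Ω.
Series: 158000 + 57000 = 215000 Ω.

215000 Ω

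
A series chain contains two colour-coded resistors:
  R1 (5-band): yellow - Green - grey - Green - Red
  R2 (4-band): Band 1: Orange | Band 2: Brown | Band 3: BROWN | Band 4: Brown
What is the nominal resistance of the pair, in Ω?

45800310 Ω

R1: yellow, green, grey → 458; green ×10^5 → 45800000 Ω.
R2: orange, brown → 31; brown ×10 → 310 Ω.
Series: 45800000 + 310 = 45800310 Ω.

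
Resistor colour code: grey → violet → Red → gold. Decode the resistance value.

8700 Ω

Grey → 8 (first significant figure)
Violet → 7 (second significant figure)
Red → ×10^2 multiplier
87 × 100 = 8700 Ω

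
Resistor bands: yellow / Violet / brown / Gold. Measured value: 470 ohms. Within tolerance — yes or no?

yes

Yellow → 4 (first significant figure)
Violet → 7 (second significant figure)
Brown → ×10 multiplier
Gold → ±5% tolerance
47 × 10 = 470 Ω
Allowed range: 446.5 Ω to 493.5 Ω.
470 ohms lies inside that range.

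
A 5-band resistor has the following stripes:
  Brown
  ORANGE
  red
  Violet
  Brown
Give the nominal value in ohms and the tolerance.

Brown → 1 (first significant figure)
Orange → 3 (second significant figure)
Red → 2 (third significant figure)
Violet → ×10^7 multiplier
Brown → ±1% tolerance
132 × 10000000 = 1320000000 Ω

1320000000 Ω ±1%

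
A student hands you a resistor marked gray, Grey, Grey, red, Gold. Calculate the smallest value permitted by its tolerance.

Grey → 8 (first significant figure)
Grey → 8 (second significant figure)
Grey → 8 (third significant figure)
Red → ×10^2 multiplier
Gold → ±5% tolerance
888 × 100 = 88800 Ω
Smallest = 88800 × (1 − 5/100) = 84360 Ω.

84360 Ω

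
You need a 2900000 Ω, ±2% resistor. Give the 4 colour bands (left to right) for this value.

2900000 Ω = 29 × 10^5.
2 → red
9 → white
Multiplier 10^5 → green.
±2% tolerance → red.

red, white, green, red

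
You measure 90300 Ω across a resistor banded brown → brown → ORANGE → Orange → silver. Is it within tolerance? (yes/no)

Brown → 1 (first significant figure)
Brown → 1 (second significant figure)
Orange → 3 (third significant figure)
Orange → ×10^3 multiplier
Silver → ±10% tolerance
113 × 1000 = 113000 Ω
Allowed range: 101700 Ω to 124300 Ω.
90300 Ω lies outside that range.

no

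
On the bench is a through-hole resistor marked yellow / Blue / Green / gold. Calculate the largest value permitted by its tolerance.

4830000 Ω

Yellow → 4 (first significant figure)
Blue → 6 (second significant figure)
Green → ×10^5 multiplier
Gold → ±5% tolerance
46 × 100000 = 4600000 Ω
Largest = 4600000 × (1 + 5/100) = 4830000 Ω.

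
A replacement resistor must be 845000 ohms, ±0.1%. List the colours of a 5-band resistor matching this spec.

grey, yellow, green, orange, violet

845000 Ω = 845 × 10^3.
8 → grey
4 → yellow
5 → green
Multiplier 10^3 → orange.
±0.1% tolerance → violet.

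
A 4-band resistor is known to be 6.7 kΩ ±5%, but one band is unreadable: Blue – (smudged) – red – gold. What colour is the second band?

violet

6700 Ω = 67 × 10^2.
The second band gives digit 7 of the significand, and 7 is violet.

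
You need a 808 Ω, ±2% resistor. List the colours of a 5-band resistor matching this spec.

grey, black, grey, black, red

808 Ω = 808 × 10^0.
8 → grey
0 → black
8 → grey
Multiplier 10^0 → black.
±2% tolerance → red.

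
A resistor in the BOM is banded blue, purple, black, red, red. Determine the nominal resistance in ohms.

67000 Ω

Blue → 6 (first significant figure)
Violet → 7 (second significant figure)
Black → 0 (third significant figure)
Red → ×10^2 multiplier
670 × 100 = 67000 Ω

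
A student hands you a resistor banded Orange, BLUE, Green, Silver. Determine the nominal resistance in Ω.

3600000 Ω

Orange → 3 (first significant figure)
Blue → 6 (second significant figure)
Green → ×10^5 multiplier
36 × 100000 = 3600000 Ω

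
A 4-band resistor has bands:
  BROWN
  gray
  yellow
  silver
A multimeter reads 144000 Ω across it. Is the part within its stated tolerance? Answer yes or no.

no

Brown → 1 (first significant figure)
Grey → 8 (second significant figure)
Yellow → ×10^4 multiplier
Silver → ±10% tolerance
18 × 10000 = 180000 Ω
Allowed range: 162000 Ω to 198000 Ω.
144000 Ω lies outside that range.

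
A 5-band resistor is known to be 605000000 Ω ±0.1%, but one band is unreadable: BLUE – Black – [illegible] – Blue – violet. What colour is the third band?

605000000 Ω = 605 × 10^6.
The third band gives digit 5 of the significand, and 5 is green.

green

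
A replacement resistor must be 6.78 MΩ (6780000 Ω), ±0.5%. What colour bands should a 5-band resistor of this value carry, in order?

blue, violet, grey, yellow, green

6780000 Ω = 678 × 10^4.
6 → blue
7 → violet
8 → grey
Multiplier 10^4 → yellow.
±0.5% tolerance → green.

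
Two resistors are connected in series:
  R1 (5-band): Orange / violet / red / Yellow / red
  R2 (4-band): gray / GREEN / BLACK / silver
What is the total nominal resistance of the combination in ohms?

R1: orange, violet, red → 372; yellow ×10^4 → 3720000 Ω.
R2: grey, green → 85; black ×1 → 85 Ω.
Series: 3720000 + 85 = 3720085 Ω.

3720085 Ω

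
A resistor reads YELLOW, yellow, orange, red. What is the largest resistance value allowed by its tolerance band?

44880 Ω

Yellow → 4 (first significant figure)
Yellow → 4 (second significant figure)
Orange → ×10^3 multiplier
Red → ±2% tolerance
44 × 1000 = 44000 Ω
Largest = 44000 × (1 + 2/100) = 44880 Ω.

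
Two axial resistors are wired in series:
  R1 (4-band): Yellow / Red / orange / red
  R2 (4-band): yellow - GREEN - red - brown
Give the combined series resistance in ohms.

R1: yellow, red → 42; orange ×10^3 → 42000 Ω.
R2: yellow, green → 45; red ×10^2 → 4500 Ω.
Series: 42000 + 4500 = 46500 Ω.

46500 Ω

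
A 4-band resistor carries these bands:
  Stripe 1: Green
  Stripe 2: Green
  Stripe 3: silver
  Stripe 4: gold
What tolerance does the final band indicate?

±5%

The last band, gold, is the tolerance band.
Gold corresponds to ±5%.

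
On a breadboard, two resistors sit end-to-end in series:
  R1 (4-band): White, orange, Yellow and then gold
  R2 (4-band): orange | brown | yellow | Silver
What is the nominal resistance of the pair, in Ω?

R1: white, orange → 93; yellow ×10^4 → 930000 Ω.
R2: orange, brown → 31; yellow ×10^4 → 310000 Ω.
Series: 930000 + 310000 = 1240000 Ω.

1240000 Ω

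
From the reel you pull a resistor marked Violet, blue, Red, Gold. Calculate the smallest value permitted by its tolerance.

Violet → 7 (first significant figure)
Blue → 6 (second significant figure)
Red → ×10^2 multiplier
Gold → ±5% tolerance
76 × 100 = 7600 Ω
Smallest = 7600 × (1 − 5/100) = 7220 Ω.

7220 Ω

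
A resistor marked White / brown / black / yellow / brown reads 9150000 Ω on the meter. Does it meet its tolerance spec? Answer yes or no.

White → 9 (first significant figure)
Brown → 1 (second significant figure)
Black → 0 (third significant figure)
Yellow → ×10^4 multiplier
Brown → ±1% tolerance
910 × 10000 = 9100000 Ω
Allowed range: 9009000 Ω to 9191000 Ω.
9150000 Ω lies inside that range.

yes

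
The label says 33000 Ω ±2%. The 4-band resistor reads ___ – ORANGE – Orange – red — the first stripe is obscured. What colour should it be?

33000 Ω = 33 × 10^3.
The first band gives digit 3 of the significand, and 3 is orange.

orange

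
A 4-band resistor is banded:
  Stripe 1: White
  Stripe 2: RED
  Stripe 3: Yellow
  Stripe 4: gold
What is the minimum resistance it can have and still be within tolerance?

White → 9 (first significant figure)
Red → 2 (second significant figure)
Yellow → ×10^4 multiplier
Gold → ±5% tolerance
92 × 10000 = 920000 Ω
Minimum = 920000 × (1 − 5/100) = 874000 Ω.

874000 Ω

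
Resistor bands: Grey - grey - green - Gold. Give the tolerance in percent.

The last band, gold, is the tolerance band.
Gold corresponds to ±5%.

±5%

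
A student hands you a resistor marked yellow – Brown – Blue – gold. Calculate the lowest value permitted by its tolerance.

Yellow → 4 (first significant figure)
Brown → 1 (second significant figure)
Blue → ×10^6 multiplier
Gold → ±5% tolerance
41 × 1000000 = 41000000 Ω
Lowest = 41000000 × (1 − 5/100) = 38950000 Ω.

38950000 Ω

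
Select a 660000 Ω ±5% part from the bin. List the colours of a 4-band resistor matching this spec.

blue, blue, yellow, gold

660000 Ω = 66 × 10^4.
6 → blue
6 → blue
Multiplier 10^4 → yellow.
±5% tolerance → gold.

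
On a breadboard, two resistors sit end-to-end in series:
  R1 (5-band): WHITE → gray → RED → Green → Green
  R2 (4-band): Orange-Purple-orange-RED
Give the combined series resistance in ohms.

R1: white, grey, red → 982; green ×10^5 → 98200000 Ω.
R2: orange, violet → 37; orange ×10^3 → 37000 Ω.
Series: 98200000 + 37000 = 98237000 Ω.

98237000 Ω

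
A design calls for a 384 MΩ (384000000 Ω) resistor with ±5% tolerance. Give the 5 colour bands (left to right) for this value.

384000000 Ω = 384 × 10^6.
3 → orange
8 → grey
4 → yellow
Multiplier 10^6 → blue.
±5% tolerance → gold.

orange, grey, yellow, blue, gold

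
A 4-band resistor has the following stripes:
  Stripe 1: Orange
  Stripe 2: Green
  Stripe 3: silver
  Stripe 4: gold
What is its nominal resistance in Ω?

0.35 Ω

Orange → 3 (first significant figure)
Green → 5 (second significant figure)
Silver → ×0.01 multiplier
35 × 0.01 = 0.35 Ω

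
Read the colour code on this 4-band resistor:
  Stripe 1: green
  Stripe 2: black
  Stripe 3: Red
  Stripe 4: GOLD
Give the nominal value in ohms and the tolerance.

Green → 5 (first significant figure)
Black → 0 (second significant figure)
Red → ×10^2 multiplier
Gold → ±5% tolerance
50 × 100 = 5000 Ω

5000 Ω ±5%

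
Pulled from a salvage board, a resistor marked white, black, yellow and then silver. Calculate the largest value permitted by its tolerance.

White → 9 (first significant figure)
Black → 0 (second significant figure)
Yellow → ×10^4 multiplier
Silver → ±10% tolerance
90 × 10000 = 900000 Ω
Largest = 900000 × (1 + 10/100) = 990000 Ω.

990000 Ω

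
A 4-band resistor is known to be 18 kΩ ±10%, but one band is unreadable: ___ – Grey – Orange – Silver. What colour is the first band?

18000 Ω = 18 × 10^3.
The first band gives digit 1 of the significand, and 1 is brown.

brown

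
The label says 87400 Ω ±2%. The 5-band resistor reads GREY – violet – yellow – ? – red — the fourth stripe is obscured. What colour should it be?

87400 Ω = 874 × 10^2.
The fourth band is the multiplier, 10^2, which is red.

red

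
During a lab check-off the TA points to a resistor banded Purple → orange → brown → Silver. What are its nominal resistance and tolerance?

730 Ω ±10%

Violet → 7 (first significant figure)
Orange → 3 (second significant figure)
Brown → ×10 multiplier
Silver → ±10% tolerance
73 × 10 = 730 Ω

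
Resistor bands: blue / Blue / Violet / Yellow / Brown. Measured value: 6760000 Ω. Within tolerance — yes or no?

Blue → 6 (first significant figure)
Blue → 6 (second significant figure)
Violet → 7 (third significant figure)
Yellow → ×10^4 multiplier
Brown → ±1% tolerance
667 × 10000 = 6670000 Ω
Allowed range: 6603300 Ω to 6736700 Ω.
6760000 Ω lies outside that range.

no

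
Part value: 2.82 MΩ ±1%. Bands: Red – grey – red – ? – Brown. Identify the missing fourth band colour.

yellow

2820000 Ω = 282 × 10^4.
The fourth band is the multiplier, 10^4, which is yellow.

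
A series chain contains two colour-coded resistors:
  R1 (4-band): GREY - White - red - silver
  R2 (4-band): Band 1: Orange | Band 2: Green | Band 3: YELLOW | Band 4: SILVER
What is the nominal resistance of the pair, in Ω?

R1: grey, white → 89; red ×10^2 → 8900 Ω.
R2: orange, green → 35; yellow ×10^4 → 350000 Ω.
Series: 8900 + 350000 = 358900 Ω.

358900 Ω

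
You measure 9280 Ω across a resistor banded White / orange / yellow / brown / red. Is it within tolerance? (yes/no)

yes

White → 9 (first significant figure)
Orange → 3 (second significant figure)
Yellow → 4 (third significant figure)
Brown → ×10 multiplier
Red → ±2% tolerance
934 × 10 = 9340 Ω
Allowed range: 9153.2 Ω to 9526.8 Ω.
9280 Ω lies inside that range.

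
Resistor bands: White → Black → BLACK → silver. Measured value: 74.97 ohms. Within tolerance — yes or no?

no

White → 9 (first significant figure)
Black → 0 (second significant figure)
Black → ×1 multiplier
Silver → ±10% tolerance
90 × 1 = 90 Ω
Allowed range: 81 Ω to 99 Ω.
74.97 ohms lies outside that range.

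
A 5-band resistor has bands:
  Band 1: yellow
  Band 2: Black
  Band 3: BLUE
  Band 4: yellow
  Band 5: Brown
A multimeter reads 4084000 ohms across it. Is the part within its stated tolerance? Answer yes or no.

yes

Yellow → 4 (first significant figure)
Black → 0 (second significant figure)
Blue → 6 (third significant figure)
Yellow → ×10^4 multiplier
Brown → ±1% tolerance
406 × 10000 = 4060000 Ω
Allowed range: 4019400 Ω to 4100600 Ω.
4084000 ohms lies inside that range.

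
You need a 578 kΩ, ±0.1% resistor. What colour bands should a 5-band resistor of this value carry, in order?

578000 Ω = 578 × 10^3.
5 → green
7 → violet
8 → grey
Multiplier 10^3 → orange.
±0.1% tolerance → violet.

green, violet, grey, orange, violet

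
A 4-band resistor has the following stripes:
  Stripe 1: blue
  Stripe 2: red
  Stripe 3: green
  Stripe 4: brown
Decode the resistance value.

Blue → 6 (first significant figure)
Red → 2 (second significant figure)
Green → ×10^5 multiplier
62 × 100000 = 6200000 Ω

6200000 Ω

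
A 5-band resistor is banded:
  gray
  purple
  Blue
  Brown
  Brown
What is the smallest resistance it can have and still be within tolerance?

Grey → 8 (first significant figure)
Violet → 7 (second significant figure)
Blue → 6 (third significant figure)
Brown → ×10 multiplier
Brown → ±1% tolerance
876 × 10 = 8760 Ω
Smallest = 8760 × (1 − 1/100) = 8672.4 Ω.

8672.4 Ω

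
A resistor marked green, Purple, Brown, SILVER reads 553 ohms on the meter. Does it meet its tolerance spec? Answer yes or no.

Green → 5 (first significant figure)
Violet → 7 (second significant figure)
Brown → ×10 multiplier
Silver → ±10% tolerance
57 × 10 = 570 Ω
Allowed range: 513 Ω to 627 Ω.
553 ohms lies inside that range.

yes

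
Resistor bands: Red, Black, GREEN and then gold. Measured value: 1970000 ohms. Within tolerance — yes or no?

Red → 2 (first significant figure)
Black → 0 (second significant figure)
Green → ×10^5 multiplier
Gold → ±5% tolerance
20 × 100000 = 2000000 Ω
Allowed range: 1900000 Ω to 2100000 Ω.
1970000 ohms lies inside that range.

yes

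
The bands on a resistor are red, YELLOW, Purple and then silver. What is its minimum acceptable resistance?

216000000 Ω

Red → 2 (first significant figure)
Yellow → 4 (second significant figure)
Violet → ×10^7 multiplier
Silver → ±10% tolerance
24 × 10000000 = 240000000 Ω
Minimum = 240000000 × (1 − 10/100) = 216000000 Ω.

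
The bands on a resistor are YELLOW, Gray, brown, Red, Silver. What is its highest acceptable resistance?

52910 Ω

Yellow → 4 (first significant figure)
Grey → 8 (second significant figure)
Brown → 1 (third significant figure)
Red → ×10^2 multiplier
Silver → ±10% tolerance
481 × 100 = 48100 Ω
Highest = 48100 × (1 + 10/100) = 52910 Ω.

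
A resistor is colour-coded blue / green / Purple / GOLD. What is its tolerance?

±5%

The last band, gold, is the tolerance band.
Gold corresponds to ±5%.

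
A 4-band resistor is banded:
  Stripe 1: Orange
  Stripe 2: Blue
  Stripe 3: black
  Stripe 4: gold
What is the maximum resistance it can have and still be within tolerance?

37.8 Ω

Orange → 3 (first significant figure)
Blue → 6 (second significant figure)
Black → ×1 multiplier
Gold → ±5% tolerance
36 × 1 = 36 Ω
Maximum = 36 × (1 + 5/100) = 37.8 Ω.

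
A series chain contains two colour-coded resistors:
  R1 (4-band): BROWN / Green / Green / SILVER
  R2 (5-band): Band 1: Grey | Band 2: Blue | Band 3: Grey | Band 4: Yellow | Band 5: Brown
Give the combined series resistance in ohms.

10180000 Ω

R1: brown, green → 15; green ×10^5 → 1500000 Ω.
R2: grey, blue, grey → 868; yellow ×10^4 → 8680000 Ω.
Series: 1500000 + 8680000 = 10180000 Ω.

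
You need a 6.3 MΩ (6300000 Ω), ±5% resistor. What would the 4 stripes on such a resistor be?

6300000 Ω = 63 × 10^5.
6 → blue
3 → orange
Multiplier 10^5 → green.
±5% tolerance → gold.

blue, orange, green, gold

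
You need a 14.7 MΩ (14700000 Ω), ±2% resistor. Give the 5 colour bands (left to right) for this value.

brown, yellow, violet, green, red

14700000 Ω = 147 × 10^5.
1 → brown
4 → yellow
7 → violet
Multiplier 10^5 → green.
±2% tolerance → red.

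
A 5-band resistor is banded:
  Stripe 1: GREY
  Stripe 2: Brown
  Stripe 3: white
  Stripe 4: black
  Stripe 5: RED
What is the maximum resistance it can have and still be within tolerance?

835.38 Ω

Grey → 8 (first significant figure)
Brown → 1 (second significant figure)
White → 9 (third significant figure)
Black → ×1 multiplier
Red → ±2% tolerance
819 × 1 = 819 Ω
Maximum = 819 × (1 + 2/100) = 835.38 Ω.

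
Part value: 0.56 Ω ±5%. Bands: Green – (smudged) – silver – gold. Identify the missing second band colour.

blue

0.56 Ω = 56 × 10^-2.
The second band gives digit 6 of the significand, and 6 is blue.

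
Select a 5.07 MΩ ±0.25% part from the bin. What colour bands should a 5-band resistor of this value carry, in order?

green, black, violet, yellow, blue

5070000 Ω = 507 × 10^4.
5 → green
0 → black
7 → violet
Multiplier 10^4 → yellow.
±0.25% tolerance → blue.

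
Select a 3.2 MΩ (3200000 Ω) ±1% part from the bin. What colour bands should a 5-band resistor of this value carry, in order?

3200000 Ω = 320 × 10^4.
3 → orange
2 → red
0 → black
Multiplier 10^4 → yellow.
±1% tolerance → brown.

orange, red, black, yellow, brown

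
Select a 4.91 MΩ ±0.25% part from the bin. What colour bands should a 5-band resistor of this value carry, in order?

yellow, white, brown, yellow, blue

4910000 Ω = 491 × 10^4.
4 → yellow
9 → white
1 → brown
Multiplier 10^4 → yellow.
±0.25% tolerance → blue.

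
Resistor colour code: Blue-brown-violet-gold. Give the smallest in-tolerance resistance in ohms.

Blue → 6 (first significant figure)
Brown → 1 (second significant figure)
Violet → ×10^7 multiplier
Gold → ±5% tolerance
61 × 10000000 = 610000000 Ω
Smallest = 610000000 × (1 − 5/100) = 579500000 Ω.

579500000 Ω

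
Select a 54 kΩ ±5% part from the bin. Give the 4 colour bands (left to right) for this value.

green, yellow, orange, gold

54000 Ω = 54 × 10^3.
5 → green
4 → yellow
Multiplier 10^3 → orange.
±5% tolerance → gold.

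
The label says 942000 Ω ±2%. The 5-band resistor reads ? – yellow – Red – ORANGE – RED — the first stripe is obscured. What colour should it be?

white

942000 Ω = 942 × 10^3.
The first band gives digit 9 of the significand, and 9 is white.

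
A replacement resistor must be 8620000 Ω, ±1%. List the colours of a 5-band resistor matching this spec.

8620000 Ω = 862 × 10^4.
8 → grey
6 → blue
2 → red
Multiplier 10^4 → yellow.
±1% tolerance → brown.

grey, blue, red, yellow, brown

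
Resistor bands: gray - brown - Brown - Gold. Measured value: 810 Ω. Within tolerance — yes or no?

yes

Grey → 8 (first significant figure)
Brown → 1 (second significant figure)
Brown → ×10 multiplier
Gold → ±5% tolerance
81 × 10 = 810 Ω
Allowed range: 769.5 Ω to 850.5 Ω.
810 Ω lies inside that range.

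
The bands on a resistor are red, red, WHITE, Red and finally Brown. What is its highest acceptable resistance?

23129 Ω

Red → 2 (first significant figure)
Red → 2 (second significant figure)
White → 9 (third significant figure)
Red → ×10^2 multiplier
Brown → ±1% tolerance
229 × 100 = 22900 Ω
Highest = 22900 × (1 + 1/100) = 23129 Ω.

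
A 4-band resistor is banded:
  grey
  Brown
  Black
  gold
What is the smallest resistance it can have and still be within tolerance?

Grey → 8 (first significant figure)
Brown → 1 (second significant figure)
Black → ×1 multiplier
Gold → ±5% tolerance
81 × 1 = 81 Ω
Smallest = 81 × (1 − 5/100) = 76.95 Ω.

76.95 Ω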